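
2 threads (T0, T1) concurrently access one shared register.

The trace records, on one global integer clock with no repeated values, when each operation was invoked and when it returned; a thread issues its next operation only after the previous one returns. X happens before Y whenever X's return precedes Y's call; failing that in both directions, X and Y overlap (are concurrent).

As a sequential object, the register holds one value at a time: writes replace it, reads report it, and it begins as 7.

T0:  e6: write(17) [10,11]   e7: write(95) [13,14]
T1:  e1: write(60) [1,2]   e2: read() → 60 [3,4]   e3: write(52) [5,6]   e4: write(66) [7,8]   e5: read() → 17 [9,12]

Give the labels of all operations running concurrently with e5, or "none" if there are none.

e6

e5 runs from 9 to 12; window-overlapping ops are concurrent
e1 [1,2]: before
e2 [3,4]: before
e3 [5,6]: before
e4 [7,8]: before
e6 [10,11]: concurrent
e7 [13,14]: after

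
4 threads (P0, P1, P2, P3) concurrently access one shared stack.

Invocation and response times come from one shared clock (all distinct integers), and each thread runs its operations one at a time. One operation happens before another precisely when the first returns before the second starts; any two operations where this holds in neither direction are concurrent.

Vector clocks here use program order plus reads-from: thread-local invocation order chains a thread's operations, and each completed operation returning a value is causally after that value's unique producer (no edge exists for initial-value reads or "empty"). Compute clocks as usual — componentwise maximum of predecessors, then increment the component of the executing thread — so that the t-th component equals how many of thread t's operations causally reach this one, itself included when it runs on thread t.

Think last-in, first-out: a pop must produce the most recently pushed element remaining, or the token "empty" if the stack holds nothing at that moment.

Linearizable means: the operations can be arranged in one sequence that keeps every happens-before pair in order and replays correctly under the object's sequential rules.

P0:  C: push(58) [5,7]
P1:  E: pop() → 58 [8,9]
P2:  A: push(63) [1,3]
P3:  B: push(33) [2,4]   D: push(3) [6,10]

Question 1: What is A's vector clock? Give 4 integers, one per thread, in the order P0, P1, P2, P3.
(0, 0, 1, 0)

B, invoked 2, has no incoming edges; only P3's bump applies → (0, 0, 0, 1)
A, invoked 1, has no incoming edges; only P2's bump applies → (0, 0, 1, 0)
C, invoked 5, has no incoming edges; only P0's bump applies → (1, 0, 0, 0)
D, invoked 6, takes VC(B)=(0, 0, 0, 1) under max, adds 1 for P3 → (0, 0, 0, 2)
E, invoked 8, takes VC(C)=(1, 0, 0, 0) under max, adds 1 for P1 → (1, 1, 0, 0)
target: VC(A) = (0, 0, 1, 0)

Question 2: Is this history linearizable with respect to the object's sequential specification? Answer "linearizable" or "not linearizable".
linearizable

a witness: A, B, C, E, D
1. A push(63), leaving stack <63>
2. B push(33), leaving stack <63,33>
3. C push(58), leaving stack <63,33,58>
4. E pop() → 58, leaving stack <63,33>
5. D push(3), leaving stack <63,33,3>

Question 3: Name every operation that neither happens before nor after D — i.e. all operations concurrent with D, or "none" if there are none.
C, E

D spans [6,10]; an op avoiding the whole window 6..10 is ordered, any other is concurrent
A [1,3]: before
B [2,4]: before
C [5,7]: concurrent
E [8,9]: concurrent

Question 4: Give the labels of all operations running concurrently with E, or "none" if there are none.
D

E spans [8,9]: anything still running between times 8 and 9 counts as concurrent
A [1,3]: before
B [2,4]: before
C [5,7]: before
D [6,10]: concurrent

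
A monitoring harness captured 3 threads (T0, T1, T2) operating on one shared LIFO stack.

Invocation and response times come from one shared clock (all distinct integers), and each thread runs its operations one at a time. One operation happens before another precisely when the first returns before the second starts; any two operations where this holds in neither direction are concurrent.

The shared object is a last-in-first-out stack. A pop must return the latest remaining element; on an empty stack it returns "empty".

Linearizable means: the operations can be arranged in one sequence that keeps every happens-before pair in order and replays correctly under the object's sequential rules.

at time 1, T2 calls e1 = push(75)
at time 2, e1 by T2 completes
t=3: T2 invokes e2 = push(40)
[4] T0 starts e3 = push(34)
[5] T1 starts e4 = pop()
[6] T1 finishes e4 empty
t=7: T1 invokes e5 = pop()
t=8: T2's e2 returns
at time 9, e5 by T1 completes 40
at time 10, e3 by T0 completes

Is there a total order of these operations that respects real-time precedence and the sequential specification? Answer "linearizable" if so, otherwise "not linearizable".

not linearizable

the violation lands at event 6, e4's response at time 6: events 1..5 linearize, events 1..6 do not
exactly one order of the 2 completed ops respects real time; the LIFO stack replay fails
include/drop combinations of the 2 pending operations (e2, e3) were all tried; none helps
take e1, e4 (pending dropped): step 2 already fails, because e4 pop() → empty cannot occur there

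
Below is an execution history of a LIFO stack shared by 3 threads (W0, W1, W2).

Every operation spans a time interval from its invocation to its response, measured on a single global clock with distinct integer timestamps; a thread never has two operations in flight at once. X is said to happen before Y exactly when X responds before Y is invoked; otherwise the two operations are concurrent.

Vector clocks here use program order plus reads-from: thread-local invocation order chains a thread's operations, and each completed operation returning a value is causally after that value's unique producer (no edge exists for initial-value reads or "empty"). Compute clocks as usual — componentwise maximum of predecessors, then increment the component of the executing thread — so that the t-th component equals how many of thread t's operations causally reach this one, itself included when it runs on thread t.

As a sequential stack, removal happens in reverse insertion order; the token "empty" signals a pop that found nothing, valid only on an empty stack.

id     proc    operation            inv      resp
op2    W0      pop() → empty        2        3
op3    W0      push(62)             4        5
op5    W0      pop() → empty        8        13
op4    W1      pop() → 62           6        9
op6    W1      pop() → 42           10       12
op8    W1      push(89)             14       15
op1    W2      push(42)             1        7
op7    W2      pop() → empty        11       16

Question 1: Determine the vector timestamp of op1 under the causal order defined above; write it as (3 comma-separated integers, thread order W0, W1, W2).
(0, 0, 1)

no predecessors for op1 (invoked 1): W2 increments from zero → (0, 0, 1)
no predecessors for op2 (invoked 2): W0 increments from zero → (1, 0, 0)
invoked at 11, op7 merges VC(op1)=(0, 0, 1) and bumps W2's slot → (0, 0, 2)
invoked at 4, op3 merges VC(op2)=(1, 0, 0) and bumps W0's slot → (2, 0, 0)
invoked at 6, op4 merges VC(op3)=(2, 0, 0) and bumps W1's slot → (2, 1, 0)
invoked at 8, op5 merges VC(op3)=(2, 0, 0) and bumps W0's slot → (3, 0, 0)
invoked at 10, op6 merges VC(op1)=(0, 0, 1), VC(op4)=(2, 1, 0) and bumps W1's slot → (2, 2, 1)
invoked at 14, op8 merges VC(op6)=(2, 2, 1) and bumps W1's slot → (2, 3, 1)
target: VC(op1) = (0, 0, 1)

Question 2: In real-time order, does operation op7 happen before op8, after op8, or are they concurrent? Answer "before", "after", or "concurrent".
concurrent

op7 spans [11,16], op8 spans [14,15]
the intervals overlap in both directions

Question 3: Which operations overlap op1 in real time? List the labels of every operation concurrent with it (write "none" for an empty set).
op2, op3, op4

op1 runs from 1 to 7; window-overlapping ops are concurrent
op2 [2,3]: concurrent
op3 [4,5]: concurrent
op4 [6,9]: concurrent
op5 [8,13]: after
op6 [10,12]: after
op7 [11,16]: after
op8 [14,15]: after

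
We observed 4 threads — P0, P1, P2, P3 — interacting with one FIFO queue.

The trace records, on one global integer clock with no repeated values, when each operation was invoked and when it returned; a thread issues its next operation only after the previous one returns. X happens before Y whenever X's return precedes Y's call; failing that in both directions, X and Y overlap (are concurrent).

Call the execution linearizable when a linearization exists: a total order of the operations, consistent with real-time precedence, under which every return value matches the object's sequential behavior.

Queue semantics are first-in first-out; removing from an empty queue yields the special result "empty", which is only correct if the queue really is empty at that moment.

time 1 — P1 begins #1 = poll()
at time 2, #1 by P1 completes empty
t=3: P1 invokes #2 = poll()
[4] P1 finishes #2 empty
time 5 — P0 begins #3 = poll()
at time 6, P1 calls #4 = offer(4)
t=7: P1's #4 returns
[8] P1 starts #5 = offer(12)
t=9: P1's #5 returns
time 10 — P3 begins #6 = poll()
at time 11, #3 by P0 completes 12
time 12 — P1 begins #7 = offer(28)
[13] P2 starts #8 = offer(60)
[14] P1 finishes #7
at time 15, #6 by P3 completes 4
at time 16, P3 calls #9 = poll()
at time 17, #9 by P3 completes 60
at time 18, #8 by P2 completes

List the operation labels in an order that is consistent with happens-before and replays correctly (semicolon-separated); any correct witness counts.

step 1: #1 poll() → empty — queue <>
step 2: #2 poll() → empty — queue <>
step 3: #4 offer(4) — queue <4>
step 4: #5 offer(12) — queue <4,12>
step 5: #6 poll() → 4 — queue <12>
step 6: #3 poll() → 12 — queue <>
step 7: #8 offer(60) — queue <60>
step 8: #7 offer(28) — queue <60,28>
step 9: #9 poll() → 60 — queue <28>

#1; #2; #4; #5; #6; #3; #8; #7; #9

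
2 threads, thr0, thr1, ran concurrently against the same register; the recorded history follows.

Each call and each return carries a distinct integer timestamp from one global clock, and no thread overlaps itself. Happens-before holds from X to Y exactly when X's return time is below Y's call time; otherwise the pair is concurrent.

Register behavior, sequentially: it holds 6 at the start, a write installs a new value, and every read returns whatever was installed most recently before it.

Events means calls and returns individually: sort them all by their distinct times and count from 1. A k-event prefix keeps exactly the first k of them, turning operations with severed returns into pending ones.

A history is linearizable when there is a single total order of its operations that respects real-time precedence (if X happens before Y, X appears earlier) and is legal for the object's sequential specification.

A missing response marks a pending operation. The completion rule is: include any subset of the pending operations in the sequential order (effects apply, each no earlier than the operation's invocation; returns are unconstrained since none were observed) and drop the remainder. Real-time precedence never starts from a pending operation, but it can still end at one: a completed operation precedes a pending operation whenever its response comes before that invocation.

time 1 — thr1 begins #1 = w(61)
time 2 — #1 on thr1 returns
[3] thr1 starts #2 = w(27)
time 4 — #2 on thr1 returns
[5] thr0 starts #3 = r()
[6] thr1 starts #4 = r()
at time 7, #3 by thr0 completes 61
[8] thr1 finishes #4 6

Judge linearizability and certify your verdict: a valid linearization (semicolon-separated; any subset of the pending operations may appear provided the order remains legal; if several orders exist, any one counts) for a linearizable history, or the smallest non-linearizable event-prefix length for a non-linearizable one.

through event 6 a valid linearization exists; event 7 (#3 responding at time 7) ends that
exhaustive check: the 3 completed register ops admit one real-time order; illegal
completion choices over the 1 pending operation (#4) were checked; none helps
for example #1, #2, #3 (pending dropped) fails at step 3: #3 r() → 61 is not legal there

not linearizable — minimal violating prefix: 7 events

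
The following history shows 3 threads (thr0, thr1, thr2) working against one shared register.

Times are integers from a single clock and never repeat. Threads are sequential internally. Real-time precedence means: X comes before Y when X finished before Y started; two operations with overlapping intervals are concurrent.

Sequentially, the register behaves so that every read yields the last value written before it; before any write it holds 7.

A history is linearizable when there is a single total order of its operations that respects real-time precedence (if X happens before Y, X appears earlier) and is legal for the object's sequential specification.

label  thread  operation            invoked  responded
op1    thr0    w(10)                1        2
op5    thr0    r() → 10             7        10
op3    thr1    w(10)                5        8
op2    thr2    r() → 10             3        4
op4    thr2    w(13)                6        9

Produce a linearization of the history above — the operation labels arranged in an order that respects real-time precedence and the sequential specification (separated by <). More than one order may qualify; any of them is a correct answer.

op1 < op2 < op3 < op5 < op4

after step 1 (op1 w(10)): value 10
after step 2 (op2 r() → 10): value 10
after step 3 (op3 w(10)): value 10
after step 4 (op5 r() → 10): value 10
after step 5 (op4 w(13)): value 13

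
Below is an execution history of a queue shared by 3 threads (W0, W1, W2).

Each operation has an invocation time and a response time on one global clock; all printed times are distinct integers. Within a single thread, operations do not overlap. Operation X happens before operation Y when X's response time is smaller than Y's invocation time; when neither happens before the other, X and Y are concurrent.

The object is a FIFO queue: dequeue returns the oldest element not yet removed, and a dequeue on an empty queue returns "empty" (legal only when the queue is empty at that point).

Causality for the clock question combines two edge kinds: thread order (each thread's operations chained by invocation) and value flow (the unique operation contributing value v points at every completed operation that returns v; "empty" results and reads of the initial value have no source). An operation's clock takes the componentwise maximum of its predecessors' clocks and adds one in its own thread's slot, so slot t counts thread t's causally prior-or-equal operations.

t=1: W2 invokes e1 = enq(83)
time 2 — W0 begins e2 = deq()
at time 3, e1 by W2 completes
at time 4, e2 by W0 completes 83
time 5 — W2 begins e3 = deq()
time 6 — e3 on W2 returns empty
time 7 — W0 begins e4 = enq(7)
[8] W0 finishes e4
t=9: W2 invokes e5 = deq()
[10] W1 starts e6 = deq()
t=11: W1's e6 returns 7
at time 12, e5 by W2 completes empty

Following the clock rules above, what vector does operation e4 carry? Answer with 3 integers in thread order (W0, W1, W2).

invoked at 1, e1 has no predecessors; its own W2 bump gives (0, 0, 1)
e3, invoked 5, takes VC(e1)=(0, 0, 1) under max, adds 1 for W2 → (0, 0, 2)
e2, invoked 2, takes VC(e1)=(0, 0, 1) under max, adds 1 for W0 → (1, 0, 1)
e5, invoked 9, takes VC(e3)=(0, 0, 2) under max, adds 1 for W2 → (0, 0, 3)
e4, invoked 7, takes VC(e2)=(1, 0, 1) under max, adds 1 for W0 → (2, 0, 1)
e6, invoked 10, takes VC(e4)=(2, 0, 1) under max, adds 1 for W1 → (2, 1, 1)
target: VC(e4) = (2, 0, 1)

(2, 0, 1)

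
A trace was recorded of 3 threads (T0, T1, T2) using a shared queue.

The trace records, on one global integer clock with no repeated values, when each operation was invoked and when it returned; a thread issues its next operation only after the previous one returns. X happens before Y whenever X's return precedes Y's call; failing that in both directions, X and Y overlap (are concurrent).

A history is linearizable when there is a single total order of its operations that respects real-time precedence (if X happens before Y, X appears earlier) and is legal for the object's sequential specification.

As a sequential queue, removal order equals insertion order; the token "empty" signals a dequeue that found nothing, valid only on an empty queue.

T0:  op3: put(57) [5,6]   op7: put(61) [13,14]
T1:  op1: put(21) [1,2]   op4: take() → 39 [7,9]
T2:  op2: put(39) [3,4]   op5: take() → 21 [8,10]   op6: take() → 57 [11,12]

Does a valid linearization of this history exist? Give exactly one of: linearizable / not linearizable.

a witness: op1, op2, op3, op5, op4, op6, op7
1. op1 put(21), leaving queue <21>
2. op2 put(39), leaving queue <21,39>
3. op3 put(57), leaving queue <21,39,57>
4. op5 take() → 21, leaving queue <39,57>
5. op4 take() → 39, leaving queue <57>
6. op6 take() → 57, leaving queue <>
7. op7 put(61), leaving queue <61>

linearizable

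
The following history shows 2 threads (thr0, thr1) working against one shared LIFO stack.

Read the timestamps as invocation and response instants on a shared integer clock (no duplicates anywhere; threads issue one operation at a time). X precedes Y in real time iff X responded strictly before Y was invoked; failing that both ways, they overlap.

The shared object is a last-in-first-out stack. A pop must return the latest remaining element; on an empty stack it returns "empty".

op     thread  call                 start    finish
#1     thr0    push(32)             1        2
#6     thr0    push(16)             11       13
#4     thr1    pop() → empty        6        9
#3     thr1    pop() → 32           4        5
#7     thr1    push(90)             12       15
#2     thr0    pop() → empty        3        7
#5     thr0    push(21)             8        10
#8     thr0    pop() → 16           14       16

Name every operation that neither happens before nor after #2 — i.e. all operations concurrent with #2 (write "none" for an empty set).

#2 spans [3,7]: anything still running between times 3 and 7 counts as concurrent
#1 [1,2]: before
#3 [4,5]: concurrent
#4 [6,9]: concurrent
#5 [8,10]: after
#6 [11,13]: after
#7 [12,15]: after
#8 [14,16]: after

#3, #4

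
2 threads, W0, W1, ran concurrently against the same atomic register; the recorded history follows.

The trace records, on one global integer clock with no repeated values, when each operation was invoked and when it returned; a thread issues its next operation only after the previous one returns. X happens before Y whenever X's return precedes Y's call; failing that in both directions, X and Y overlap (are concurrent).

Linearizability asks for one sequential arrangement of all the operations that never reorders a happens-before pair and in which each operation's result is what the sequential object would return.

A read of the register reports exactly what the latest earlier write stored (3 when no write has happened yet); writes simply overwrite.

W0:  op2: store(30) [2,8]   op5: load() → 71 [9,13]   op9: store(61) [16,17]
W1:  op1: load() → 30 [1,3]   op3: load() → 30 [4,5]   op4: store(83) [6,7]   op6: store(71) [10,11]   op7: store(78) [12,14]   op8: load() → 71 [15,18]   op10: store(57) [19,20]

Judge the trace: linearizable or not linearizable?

not linearizable

through event 17 a valid linearization exists; event 18 (op8 responding at time 18) ends that
the 9 completed operations admit 24 real-time orders; each fails the atomic register replay
one such order, op1, op2, op3, op4, op5, op6, op7, op8, op9, breaks at step 1 where op1 load() → 30 is illegal
one such order, op1, op2, op3, op4, op5, op6, op7, op9, op8, breaks at step 1 where op1 load() → 30 is illegal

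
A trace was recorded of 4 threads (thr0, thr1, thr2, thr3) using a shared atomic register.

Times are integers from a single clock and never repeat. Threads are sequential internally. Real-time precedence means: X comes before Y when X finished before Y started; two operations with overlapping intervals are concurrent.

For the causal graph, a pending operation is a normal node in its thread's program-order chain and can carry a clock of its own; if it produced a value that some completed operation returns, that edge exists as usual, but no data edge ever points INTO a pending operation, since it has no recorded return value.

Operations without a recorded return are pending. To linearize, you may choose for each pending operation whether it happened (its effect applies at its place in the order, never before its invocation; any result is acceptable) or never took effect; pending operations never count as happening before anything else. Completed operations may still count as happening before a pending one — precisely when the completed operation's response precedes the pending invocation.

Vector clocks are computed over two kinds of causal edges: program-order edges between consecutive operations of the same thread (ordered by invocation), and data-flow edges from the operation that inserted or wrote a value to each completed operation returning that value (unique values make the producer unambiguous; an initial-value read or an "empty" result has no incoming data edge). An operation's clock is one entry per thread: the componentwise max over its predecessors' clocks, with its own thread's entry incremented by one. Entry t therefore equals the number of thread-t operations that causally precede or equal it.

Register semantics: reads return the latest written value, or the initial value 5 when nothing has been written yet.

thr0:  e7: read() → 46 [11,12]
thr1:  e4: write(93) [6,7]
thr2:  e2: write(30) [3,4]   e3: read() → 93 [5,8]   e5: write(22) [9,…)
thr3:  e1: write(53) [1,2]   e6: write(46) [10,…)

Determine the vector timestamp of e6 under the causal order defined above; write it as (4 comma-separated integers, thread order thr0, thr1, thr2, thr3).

(0, 0, 0, 2)

e1 (invocation 1): nothing precedes it; thr3's component alone gives (0, 0, 0, 1)
e2 (invocation 3): nothing precedes it; thr2's component alone gives (0, 0, 1, 0)
e4 (invocation 6): nothing precedes it; thr1's component alone gives (0, 1, 0, 0)
VC(e6, invoked at 10): max of VC(e1)=(0, 0, 0, 1), then +1 on thread thr3 → (0, 0, 0, 2)
VC(e3, invoked at 5): max of VC(e2)=(0, 0, 1, 0), VC(e4)=(0, 1, 0, 0), then +1 on thread thr2 → (0, 1, 2, 0)
VC(e7, invoked at 11): max of VC(e6)=(0, 0, 0, 2), then +1 on thread thr0 → (1, 0, 0, 2)
VC(e5, invoked at 9): max of VC(e3)=(0, 1, 2, 0), then +1 on thread thr2 → (0, 1, 3, 0)
target: VC(e6) = (0, 0, 0, 2)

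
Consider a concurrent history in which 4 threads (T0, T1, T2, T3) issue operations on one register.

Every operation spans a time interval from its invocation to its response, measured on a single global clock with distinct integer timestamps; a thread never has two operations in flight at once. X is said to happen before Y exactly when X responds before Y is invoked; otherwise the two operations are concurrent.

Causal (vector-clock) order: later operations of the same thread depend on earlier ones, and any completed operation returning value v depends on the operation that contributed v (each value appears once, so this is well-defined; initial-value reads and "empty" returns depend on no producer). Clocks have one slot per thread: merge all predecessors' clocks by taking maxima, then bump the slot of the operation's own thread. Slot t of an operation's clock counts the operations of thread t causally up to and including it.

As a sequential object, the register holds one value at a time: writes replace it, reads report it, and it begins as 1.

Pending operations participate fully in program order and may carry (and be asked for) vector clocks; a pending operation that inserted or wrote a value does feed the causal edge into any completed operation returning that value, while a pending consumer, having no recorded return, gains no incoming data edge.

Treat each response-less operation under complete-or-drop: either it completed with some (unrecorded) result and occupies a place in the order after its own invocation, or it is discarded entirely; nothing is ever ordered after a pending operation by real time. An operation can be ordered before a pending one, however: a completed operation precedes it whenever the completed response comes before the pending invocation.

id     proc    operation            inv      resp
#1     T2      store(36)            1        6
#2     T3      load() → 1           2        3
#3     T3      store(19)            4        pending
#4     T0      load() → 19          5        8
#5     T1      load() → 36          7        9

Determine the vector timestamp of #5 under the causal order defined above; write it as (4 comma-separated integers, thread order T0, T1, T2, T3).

#2 (invocation 2): nothing precedes it; T3's component alone gives (0, 0, 0, 1)
#1 (invocation 1): nothing precedes it; T2's component alone gives (0, 0, 1, 0)
from VC(#2)=(0, 0, 0, 1), #3 (invoked 4) maxes components and bumps T3 → (0, 0, 0, 2)
from VC(#1)=(0, 0, 1, 0), #5 (invoked 7) maxes components and bumps T1 → (0, 1, 1, 0)
from VC(#3)=(0, 0, 0, 2), #4 (invoked 5) maxes components and bumps T0 → (1, 0, 0, 2)
target: VC(#5) = (0, 1, 1, 0)

(0, 1, 1, 0)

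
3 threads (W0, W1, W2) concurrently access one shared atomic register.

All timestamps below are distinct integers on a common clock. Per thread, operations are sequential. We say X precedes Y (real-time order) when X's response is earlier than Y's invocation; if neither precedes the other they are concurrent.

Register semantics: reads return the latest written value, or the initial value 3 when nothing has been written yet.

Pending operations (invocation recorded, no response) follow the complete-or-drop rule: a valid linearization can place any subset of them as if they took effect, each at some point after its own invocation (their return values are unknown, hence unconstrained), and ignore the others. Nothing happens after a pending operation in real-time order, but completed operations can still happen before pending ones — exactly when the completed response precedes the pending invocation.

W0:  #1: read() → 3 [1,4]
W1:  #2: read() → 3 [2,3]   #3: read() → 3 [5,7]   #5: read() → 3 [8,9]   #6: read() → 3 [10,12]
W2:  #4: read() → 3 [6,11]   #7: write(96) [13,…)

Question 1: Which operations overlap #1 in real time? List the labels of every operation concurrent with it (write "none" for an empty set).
#2

#1 runs from 1 to 4; window-overlapping ops are concurrent
#2 [2,3]: concurrent
#3 [5,7]: after
#4 [6,11]: after
#5 [8,9]: after
#6 [10,12]: after
#7 [13,…): after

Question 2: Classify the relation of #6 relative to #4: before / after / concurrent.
concurrent

#6 spans [10,12], #4 spans [6,11]
the intervals overlap in both directions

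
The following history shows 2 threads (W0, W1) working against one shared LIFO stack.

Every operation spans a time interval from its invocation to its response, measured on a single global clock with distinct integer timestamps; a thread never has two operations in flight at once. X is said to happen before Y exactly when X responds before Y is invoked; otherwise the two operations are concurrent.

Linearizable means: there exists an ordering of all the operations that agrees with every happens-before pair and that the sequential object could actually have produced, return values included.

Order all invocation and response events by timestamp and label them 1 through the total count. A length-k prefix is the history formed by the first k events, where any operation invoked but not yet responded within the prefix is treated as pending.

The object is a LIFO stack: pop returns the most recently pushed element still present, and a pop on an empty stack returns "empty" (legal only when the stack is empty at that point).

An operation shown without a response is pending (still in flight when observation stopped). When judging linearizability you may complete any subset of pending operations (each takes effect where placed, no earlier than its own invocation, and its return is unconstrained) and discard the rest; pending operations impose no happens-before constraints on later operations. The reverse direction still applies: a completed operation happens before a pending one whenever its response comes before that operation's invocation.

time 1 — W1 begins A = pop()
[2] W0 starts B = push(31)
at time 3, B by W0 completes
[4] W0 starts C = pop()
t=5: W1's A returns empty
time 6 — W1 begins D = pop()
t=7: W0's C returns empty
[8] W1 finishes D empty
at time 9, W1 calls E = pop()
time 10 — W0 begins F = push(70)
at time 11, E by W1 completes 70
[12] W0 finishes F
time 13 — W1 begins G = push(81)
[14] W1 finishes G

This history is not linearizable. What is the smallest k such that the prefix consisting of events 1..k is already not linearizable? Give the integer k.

events 1..7 are linearizable; a witness order is A, B, D, C:
1. A pop() → empty, leaving stack <>
2. B push(31), leaving stack <31>
3. D pop() (pending, included), leaving stack <>
4. C pop() → empty, leaving stack <>
once event 8 joins (D's response, time 8), exhaustive search finds no witness
for example A, B, C, D fails at step 3: C pop() → empty is not legal there
for example A, B, D, C fails at step 3: D pop() → empty is not legal there

8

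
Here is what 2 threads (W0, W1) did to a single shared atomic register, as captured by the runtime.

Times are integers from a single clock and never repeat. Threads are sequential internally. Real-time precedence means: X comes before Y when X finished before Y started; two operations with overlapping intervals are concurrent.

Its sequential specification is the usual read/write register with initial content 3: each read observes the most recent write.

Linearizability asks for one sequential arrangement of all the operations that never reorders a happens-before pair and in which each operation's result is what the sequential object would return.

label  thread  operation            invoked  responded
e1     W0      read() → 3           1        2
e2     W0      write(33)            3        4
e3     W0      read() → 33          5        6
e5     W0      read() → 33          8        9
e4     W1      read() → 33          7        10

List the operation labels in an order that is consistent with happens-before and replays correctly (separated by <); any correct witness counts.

after step 1 (e1 read() → 3): value 3
after step 2 (e2 write(33)): value 33
after step 3 (e3 read() → 33): value 33
after step 4 (e4 read() → 33): value 33
after step 5 (e5 read() → 33): value 33

e1 < e2 < e3 < e4 < e5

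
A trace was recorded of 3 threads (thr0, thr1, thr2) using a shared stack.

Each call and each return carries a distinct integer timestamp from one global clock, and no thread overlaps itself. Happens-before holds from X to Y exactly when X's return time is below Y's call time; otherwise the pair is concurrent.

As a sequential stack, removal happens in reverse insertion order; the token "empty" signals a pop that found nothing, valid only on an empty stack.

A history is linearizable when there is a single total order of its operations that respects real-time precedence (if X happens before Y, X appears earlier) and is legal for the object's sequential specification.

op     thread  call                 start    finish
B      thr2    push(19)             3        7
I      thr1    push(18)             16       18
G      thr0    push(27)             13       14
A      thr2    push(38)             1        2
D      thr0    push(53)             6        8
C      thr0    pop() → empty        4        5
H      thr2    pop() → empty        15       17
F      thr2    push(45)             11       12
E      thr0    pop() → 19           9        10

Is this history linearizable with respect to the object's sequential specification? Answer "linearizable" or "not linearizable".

not linearizable

already the first 5 events (up to C's response at time 5) admit no linearization; the first 4 still do
exactly one order of the 2 completed ops respects real time; the stack replay fails
completion choices over the 1 pending operation (B) were checked; none helps
one such order, A, C (pending dropped), breaks at step 2 where C pop() → empty is illegal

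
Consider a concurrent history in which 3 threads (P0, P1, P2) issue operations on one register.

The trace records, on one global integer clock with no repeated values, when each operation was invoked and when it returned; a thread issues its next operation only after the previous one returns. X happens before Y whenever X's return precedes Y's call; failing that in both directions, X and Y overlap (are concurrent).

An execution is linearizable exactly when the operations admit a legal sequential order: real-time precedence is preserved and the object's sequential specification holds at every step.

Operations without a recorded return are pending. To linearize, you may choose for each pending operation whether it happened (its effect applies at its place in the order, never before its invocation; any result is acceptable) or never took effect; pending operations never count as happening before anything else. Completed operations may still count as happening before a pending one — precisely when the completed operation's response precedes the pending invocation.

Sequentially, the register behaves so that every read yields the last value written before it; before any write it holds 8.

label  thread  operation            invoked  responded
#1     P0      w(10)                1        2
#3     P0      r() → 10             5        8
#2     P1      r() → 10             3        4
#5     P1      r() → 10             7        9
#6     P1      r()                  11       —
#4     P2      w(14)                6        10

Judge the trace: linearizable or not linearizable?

witness order: #1, #2, #3, #5, #4
after step 1 (#1 w(10)): value 10
after step 2 (#2 r() → 10): value 10
after step 3 (#3 r() → 10): value 10
after step 4 (#5 r() → 10): value 10
after step 5 (#4 w(14)): value 14

linearizable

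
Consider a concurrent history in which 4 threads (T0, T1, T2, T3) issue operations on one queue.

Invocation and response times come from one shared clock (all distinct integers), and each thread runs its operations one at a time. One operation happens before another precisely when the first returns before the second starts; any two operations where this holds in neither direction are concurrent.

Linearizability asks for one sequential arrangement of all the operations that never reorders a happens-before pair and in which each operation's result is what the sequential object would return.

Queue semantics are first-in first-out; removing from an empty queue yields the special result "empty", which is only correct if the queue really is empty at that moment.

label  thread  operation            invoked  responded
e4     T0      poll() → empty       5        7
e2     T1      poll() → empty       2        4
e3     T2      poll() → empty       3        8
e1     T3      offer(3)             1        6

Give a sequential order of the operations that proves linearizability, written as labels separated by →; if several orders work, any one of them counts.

e2 → e3 → e4 → e1

after step 1 (e2 poll() → empty): queue <>
after step 2 (e3 poll() → empty): queue <>
after step 3 (e4 poll() → empty): queue <>
after step 4 (e1 offer(3)): queue <3>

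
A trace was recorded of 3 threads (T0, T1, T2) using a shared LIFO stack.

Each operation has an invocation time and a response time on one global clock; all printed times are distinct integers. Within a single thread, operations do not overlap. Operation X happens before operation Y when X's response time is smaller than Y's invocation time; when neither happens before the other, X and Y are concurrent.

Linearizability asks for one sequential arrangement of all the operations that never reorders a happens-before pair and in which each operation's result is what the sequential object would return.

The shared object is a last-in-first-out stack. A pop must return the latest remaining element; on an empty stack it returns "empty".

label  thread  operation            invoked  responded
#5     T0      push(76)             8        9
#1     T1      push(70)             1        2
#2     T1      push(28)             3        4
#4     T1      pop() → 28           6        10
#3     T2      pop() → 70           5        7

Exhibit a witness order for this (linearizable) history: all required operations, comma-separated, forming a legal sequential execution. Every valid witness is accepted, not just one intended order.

1. #1 push(70), leaving stack <70>
2. #2 push(28), leaving stack <70,28>
3. #4 pop() → 28, leaving stack <70>
4. #3 pop() → 70, leaving stack <>
5. #5 push(76), leaving stack <76>

#1, #2, #4, #3, #5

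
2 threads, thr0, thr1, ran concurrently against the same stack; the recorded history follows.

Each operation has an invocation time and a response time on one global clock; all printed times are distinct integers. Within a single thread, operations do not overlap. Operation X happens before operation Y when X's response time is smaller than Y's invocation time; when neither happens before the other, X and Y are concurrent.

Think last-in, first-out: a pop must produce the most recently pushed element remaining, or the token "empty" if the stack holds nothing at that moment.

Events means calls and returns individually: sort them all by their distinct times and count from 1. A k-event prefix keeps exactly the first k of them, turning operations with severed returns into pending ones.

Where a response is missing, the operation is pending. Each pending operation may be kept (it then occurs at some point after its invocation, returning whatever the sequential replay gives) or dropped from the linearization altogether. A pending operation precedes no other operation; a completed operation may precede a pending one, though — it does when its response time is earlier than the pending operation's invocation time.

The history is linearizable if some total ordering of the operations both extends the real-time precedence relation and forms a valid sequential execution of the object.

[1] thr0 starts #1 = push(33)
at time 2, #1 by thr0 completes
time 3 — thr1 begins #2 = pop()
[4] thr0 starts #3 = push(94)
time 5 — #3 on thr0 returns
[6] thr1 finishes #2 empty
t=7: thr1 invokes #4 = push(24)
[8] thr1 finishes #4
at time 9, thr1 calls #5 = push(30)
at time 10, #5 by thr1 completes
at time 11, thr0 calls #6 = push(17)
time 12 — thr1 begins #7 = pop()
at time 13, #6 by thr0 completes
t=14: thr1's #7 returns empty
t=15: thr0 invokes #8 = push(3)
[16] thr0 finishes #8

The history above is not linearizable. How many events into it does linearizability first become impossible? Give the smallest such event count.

events 1..5 are still linearizable — one witness is #1, #2, #3:
step 1: #1 push(33) — stack <33>
step 2: #2 pop() (pending, included) — stack <>
step 3: #3 push(94) — stack <94>
adding event 6 (#2 responds at 6) leaves no legal real-time order
for example #1, #2, #3 fails at step 2: #2 pop() → empty is not legal there
for example #1, #3, #2 fails at step 3: #2 pop() → empty is not legal there

6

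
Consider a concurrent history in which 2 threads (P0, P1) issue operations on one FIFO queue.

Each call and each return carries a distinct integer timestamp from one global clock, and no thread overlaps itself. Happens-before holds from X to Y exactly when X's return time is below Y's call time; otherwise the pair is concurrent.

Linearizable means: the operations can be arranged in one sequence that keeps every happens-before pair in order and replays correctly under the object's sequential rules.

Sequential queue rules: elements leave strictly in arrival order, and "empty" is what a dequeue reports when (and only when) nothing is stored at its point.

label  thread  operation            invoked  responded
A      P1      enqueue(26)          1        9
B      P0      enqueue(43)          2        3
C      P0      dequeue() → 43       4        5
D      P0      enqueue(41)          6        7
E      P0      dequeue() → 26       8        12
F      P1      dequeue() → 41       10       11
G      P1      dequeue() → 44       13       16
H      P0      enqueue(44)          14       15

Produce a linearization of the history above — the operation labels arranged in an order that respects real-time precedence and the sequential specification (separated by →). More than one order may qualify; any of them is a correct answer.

B → A → C → D → E → F → H → G

1. B enqueue(43), leaving queue <43>
2. A enqueue(26), leaving queue <43,26>
3. C dequeue() → 43, leaving queue <26>
4. D enqueue(41), leaving queue <26,41>
5. E dequeue() → 26, leaving queue <41>
6. F dequeue() → 41, leaving queue <>
7. H enqueue(44), leaving queue <44>
8. G dequeue() → 44, leaving queue <>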